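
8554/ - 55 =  - 8554/55 = - 155.53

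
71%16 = 7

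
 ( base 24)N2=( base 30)IE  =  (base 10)554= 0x22a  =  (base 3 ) 202112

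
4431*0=0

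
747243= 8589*87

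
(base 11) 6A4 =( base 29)SS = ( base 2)1101001000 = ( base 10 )840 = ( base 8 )1510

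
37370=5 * 7474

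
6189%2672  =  845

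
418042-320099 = 97943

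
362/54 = 181/27= 6.70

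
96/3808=3/119 =0.03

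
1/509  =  1/509 = 0.00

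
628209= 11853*53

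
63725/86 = 63725/86 = 740.99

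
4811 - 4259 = 552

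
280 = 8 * 35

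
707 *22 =15554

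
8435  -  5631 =2804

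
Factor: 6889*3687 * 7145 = 3^1 * 5^1 * 83^2 * 1229^1*1429^1=181481163735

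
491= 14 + 477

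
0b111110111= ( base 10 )503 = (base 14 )27d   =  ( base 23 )LK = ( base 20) 153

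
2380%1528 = 852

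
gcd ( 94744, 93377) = 1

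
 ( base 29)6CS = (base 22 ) b4a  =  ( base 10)5422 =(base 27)7BM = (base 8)12456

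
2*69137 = 138274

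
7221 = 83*87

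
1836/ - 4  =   - 459/1 = - 459.00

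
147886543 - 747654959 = -599768416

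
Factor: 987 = 3^1 * 7^1*47^1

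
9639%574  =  455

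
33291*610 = 20307510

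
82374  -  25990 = 56384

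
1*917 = 917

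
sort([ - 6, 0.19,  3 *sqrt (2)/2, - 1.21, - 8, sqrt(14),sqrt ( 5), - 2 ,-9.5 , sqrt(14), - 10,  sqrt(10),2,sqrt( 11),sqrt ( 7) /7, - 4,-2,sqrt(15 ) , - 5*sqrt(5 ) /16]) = [ - 10 , - 9.5,-8, - 6,-4 , - 2, - 2 ,  -  1.21, - 5*sqrt(5)/16,0.19,sqrt( 7)/7,2, 3*sqrt(2 ) /2, sqrt (5),  sqrt(10), sqrt(11),sqrt ( 14) , sqrt ( 14 ),sqrt( 15)]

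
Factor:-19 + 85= 2^1 * 3^1*11^1 = 66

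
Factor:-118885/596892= - 2^( - 2)*3^( - 1 )*5^1*13^1*31^1*59^1*49741^( - 1 )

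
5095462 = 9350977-4255515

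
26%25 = 1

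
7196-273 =6923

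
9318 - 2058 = 7260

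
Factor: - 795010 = - 2^1*5^1*107^1*743^1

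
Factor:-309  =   - 3^1*103^1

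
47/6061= 47/6061=0.01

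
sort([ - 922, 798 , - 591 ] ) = [ - 922,-591, 798 ]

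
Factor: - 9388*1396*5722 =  - 2^5*349^1*2347^1 * 2861^1 = -74990517856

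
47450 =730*65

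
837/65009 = 837/65009 = 0.01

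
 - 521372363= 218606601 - 739978964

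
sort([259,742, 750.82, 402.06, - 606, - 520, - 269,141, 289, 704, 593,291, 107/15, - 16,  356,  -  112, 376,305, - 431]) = [- 606, - 520, - 431, - 269, - 112, - 16, 107/15,141,259,289,291,305, 356,376, 402.06, 593, 704, 742, 750.82]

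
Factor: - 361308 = - 2^2*3^1*30109^1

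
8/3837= 8/3837 = 0.00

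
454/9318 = 227/4659 = 0.05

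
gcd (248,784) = 8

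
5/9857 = 5/9857 = 0.00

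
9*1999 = 17991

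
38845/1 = 38845 = 38845.00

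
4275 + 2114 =6389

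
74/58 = 37/29= 1.28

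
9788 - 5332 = 4456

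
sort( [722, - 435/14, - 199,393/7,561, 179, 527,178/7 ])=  [  -  199, - 435/14,178/7,393/7,179, 527, 561, 722 ] 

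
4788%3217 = 1571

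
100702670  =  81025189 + 19677481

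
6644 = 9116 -2472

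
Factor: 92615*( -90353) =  - 5^1 * 18523^1*90353^1 =- 8368043095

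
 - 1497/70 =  - 1497/70 = - 21.39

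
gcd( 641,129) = 1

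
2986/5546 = 1493/2773 = 0.54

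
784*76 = 59584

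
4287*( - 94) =-402978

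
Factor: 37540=2^2*5^1* 1877^1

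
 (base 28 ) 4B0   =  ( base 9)4646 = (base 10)3444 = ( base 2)110101110100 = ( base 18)ab6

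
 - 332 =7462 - 7794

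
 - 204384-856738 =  - 1061122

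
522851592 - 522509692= 341900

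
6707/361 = 18 +11/19  =  18.58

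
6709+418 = 7127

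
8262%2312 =1326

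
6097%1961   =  214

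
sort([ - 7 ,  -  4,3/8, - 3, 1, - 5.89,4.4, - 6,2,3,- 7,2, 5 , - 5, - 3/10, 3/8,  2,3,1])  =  [- 7,-7, - 6, - 5.89, - 5,- 4, - 3,- 3/10,3/8 , 3/8,1,1,2,2,2,3, 3, 4.4,5]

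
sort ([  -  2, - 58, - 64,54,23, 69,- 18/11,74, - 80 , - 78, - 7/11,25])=[ - 80, - 78, - 64,-58,- 2, - 18/11, - 7/11, 23,25,54, 69,74 ] 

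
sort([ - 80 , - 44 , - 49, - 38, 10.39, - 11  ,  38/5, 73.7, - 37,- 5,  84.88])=[ - 80, - 49,-44, - 38, - 37,-11, - 5 , 38/5, 10.39, 73.7 , 84.88] 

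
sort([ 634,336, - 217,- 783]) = [ - 783  ,  -  217,336, 634]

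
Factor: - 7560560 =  - 2^4*5^1 * 7^1*23^1*587^1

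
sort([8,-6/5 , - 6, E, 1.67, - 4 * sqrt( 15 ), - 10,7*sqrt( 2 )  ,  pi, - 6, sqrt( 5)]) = [ - 4*sqrt(15), - 10, - 6,  -  6 ,-6/5 , 1.67,sqrt(5 ) , E, pi,8, 7*sqrt( 2 ) ] 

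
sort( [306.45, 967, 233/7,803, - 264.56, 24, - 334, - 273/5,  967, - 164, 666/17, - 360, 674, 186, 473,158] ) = [  -  360,  -  334, - 264.56,-164,  -  273/5, 24,  233/7,666/17, 158 , 186, 306.45, 473,674, 803,  967,  967 ] 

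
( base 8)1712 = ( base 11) 802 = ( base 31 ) 109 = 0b1111001010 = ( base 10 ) 970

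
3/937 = 3/937 = 0.00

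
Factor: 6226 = 2^1*11^1*283^1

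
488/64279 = 488/64279 =0.01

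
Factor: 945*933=881685 = 3^4 * 5^1 *7^1*311^1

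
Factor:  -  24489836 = - 2^2*7^1 *874637^1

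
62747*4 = 250988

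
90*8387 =754830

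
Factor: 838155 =3^1*5^1*71^1*787^1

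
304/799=304/799 = 0.38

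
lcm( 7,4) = 28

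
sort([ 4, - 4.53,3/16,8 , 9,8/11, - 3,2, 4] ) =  [ - 4.53, - 3, 3/16,8/11,2,4,4,8,9] 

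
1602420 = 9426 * 170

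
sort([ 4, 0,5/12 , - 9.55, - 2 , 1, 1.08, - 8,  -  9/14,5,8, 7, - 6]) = [ -9.55,-8,-6,-2, - 9/14, 0, 5/12,  1, 1.08, 4, 5, 7, 8] 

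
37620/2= 18810 = 18810.00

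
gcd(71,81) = 1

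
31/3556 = 31/3556 = 0.01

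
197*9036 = 1780092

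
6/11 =6/11 =0.55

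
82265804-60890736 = 21375068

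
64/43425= 64/43425=0.00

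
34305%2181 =1590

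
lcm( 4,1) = 4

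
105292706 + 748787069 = 854079775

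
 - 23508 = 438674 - 462182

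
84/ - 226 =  - 42/113 = -0.37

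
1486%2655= 1486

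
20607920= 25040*823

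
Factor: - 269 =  - 269^1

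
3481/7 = 497 + 2/7 =497.29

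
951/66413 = 951/66413 = 0.01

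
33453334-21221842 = 12231492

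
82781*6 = 496686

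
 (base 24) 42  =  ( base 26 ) 3k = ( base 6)242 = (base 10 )98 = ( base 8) 142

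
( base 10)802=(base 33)oa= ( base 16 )322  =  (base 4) 30202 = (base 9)1081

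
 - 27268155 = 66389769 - 93657924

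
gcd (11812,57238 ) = 2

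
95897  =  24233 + 71664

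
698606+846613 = 1545219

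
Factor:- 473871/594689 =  - 3^1*61^(-1 )*191^1*827^1 *9749^ ( - 1 ) 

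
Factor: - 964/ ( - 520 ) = 241/130 = 2^ ( - 1)*5^( - 1 ) * 13^( - 1 )*241^1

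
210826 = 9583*22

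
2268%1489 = 779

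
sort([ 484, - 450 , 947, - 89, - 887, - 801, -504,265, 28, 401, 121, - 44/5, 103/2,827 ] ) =[-887, - 801, - 504 , - 450 , - 89,-44/5,  28,103/2,121, 265, 401,484,  827,947]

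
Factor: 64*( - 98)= - 2^7 *7^2 = - 6272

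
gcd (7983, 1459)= 1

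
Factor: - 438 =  - 2^1*3^1*73^1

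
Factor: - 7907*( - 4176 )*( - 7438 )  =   - 2^5*3^2*29^1*3719^1 *7907^1  =  - 245600022816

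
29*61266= 1776714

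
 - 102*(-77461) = 7901022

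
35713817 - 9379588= 26334229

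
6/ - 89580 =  - 1/14930 = - 0.00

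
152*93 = 14136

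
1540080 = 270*5704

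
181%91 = 90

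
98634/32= 49317/16 = 3082.31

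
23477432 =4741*4952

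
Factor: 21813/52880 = 33/80 =2^( - 4 )*3^1*5^(-1)*11^1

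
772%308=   156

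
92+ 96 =188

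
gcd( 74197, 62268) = 1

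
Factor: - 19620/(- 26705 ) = 36/49 = 2^2* 3^2*7^ (-2)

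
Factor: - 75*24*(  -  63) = 2^3*3^4* 5^2*7^1 =113400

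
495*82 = 40590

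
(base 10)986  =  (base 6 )4322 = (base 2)1111011010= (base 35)s6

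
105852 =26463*4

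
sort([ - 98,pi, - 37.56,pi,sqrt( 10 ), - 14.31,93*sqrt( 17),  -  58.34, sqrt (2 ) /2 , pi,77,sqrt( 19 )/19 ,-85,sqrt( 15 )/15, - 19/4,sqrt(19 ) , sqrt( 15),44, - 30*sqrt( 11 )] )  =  [ - 30 * sqrt( 11),-98,-85, - 58.34 , - 37.56, - 14.31, - 19/4,sqrt( 19) /19, sqrt( 15)/15,sqrt( 2 ) /2, pi,pi, pi,sqrt(10 ),sqrt( 15 ), sqrt(19 ),  44, 77,93*sqrt( 17)]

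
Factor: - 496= - 2^4*  31^1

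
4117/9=4117/9 = 457.44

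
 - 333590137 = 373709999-707300136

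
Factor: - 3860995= - 5^1*61^1*12659^1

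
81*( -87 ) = -7047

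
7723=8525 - 802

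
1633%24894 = 1633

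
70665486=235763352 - 165097866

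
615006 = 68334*9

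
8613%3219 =2175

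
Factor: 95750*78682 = 2^2 * 5^3 * 383^1*39341^1 = 7533801500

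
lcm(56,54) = 1512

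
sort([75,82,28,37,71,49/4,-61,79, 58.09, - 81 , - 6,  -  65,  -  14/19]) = [ - 81, - 65,-61,-6, - 14/19,49/4,28 , 37,58.09, 71,75, 79,82]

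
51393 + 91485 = 142878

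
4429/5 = 4429/5 = 885.80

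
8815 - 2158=6657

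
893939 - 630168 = 263771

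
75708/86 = 880 + 14/43 = 880.33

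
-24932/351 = -72 + 340/351 = -71.03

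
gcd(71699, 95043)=1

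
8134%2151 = 1681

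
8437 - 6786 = 1651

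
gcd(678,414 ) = 6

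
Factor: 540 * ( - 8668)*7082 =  - 33148859040 = - 2^5*3^3 *5^1 * 11^1 * 197^1*3541^1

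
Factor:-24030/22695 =- 18/17= -2^1*3^2*17^(- 1 )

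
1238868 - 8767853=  - 7528985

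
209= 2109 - 1900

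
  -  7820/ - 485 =16 + 12/97 = 16.12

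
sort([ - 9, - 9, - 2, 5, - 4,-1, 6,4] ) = [ - 9, - 9,  -  4,  -  2, - 1, 4, 5,6 ] 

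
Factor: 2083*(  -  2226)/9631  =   - 2^1*3^1*7^1*53^1*2083^1  *  9631^(-1 ) = - 4636758/9631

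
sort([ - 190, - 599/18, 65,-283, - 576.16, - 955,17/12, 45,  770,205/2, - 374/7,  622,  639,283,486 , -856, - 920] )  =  [-955, -920, - 856,-576.16  , - 283,  -  190, - 374/7, - 599/18 , 17/12,  45, 65, 205/2  ,  283,486, 622, 639 , 770 ]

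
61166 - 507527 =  - 446361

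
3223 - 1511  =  1712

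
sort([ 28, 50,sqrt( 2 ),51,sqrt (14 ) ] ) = [sqrt(2 ),sqrt(14 ),28,  50,51] 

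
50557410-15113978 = 35443432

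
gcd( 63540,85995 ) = 45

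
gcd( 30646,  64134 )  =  14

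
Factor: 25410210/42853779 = 2^1*3^( - 4)  *5^1*7^1*121001^1 * 176353^(-1) = 8470070/14284593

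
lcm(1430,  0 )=0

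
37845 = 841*45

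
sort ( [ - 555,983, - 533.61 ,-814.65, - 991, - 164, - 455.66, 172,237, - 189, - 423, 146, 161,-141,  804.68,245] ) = [ - 991, - 814.65,- 555,-533.61,  -  455.66, - 423, - 189,-164, - 141, 146, 161,  172, 237,245,804.68, 983]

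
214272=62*3456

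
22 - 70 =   -  48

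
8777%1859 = 1341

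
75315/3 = 25105 = 25105.00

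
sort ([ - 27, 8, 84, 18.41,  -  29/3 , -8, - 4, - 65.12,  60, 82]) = [ - 65.12,  -  27, - 29/3, - 8, - 4, 8,18.41,60, 82, 84 ] 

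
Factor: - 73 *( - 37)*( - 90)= -243090  =  - 2^1*3^2*5^1*37^1*73^1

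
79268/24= 19817/6 = 3302.83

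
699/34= 20 + 19/34 = 20.56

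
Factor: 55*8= 2^3*5^1 *11^1=440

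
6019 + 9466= 15485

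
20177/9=2241 + 8/9 = 2241.89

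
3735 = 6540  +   - 2805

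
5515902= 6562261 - 1046359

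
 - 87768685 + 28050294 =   -  59718391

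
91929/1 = 91929 = 91929.00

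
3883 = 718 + 3165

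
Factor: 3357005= 5^1*671401^1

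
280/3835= 56/767 = 0.07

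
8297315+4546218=12843533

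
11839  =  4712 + 7127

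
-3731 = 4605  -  8336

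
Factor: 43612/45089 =2^2*11^(-1)*4099^( - 1)*10903^1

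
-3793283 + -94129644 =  - 97922927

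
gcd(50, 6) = 2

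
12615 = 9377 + 3238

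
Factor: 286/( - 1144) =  - 2^(-2) = -1/4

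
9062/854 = 10+ 261/427 = 10.61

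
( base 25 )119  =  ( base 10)659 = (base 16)293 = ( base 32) kj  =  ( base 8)1223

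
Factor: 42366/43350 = 7061/7225 = 5^( - 2)*17^(-2 )*23^1*307^1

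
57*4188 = 238716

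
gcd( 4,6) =2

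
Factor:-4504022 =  - 2^1*2252011^1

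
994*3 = 2982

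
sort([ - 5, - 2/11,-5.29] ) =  [-5.29,- 5, - 2/11] 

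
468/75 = 6 + 6/25  =  6.24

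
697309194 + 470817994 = 1168127188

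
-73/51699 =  - 1 + 51626/51699  =  - 0.00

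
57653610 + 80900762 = 138554372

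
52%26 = 0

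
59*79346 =4681414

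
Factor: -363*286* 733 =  - 76098594 = -2^1*3^1*11^3*13^1*733^1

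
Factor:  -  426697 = - 426697^1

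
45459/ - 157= - 290 + 71/157 = - 289.55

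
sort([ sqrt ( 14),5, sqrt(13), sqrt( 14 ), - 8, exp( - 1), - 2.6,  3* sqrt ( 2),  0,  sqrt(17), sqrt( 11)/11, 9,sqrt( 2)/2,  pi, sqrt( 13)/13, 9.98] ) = [-8, - 2.6, 0, sqrt( 13) /13, sqrt( 11)/11, exp( - 1), sqrt( 2 ) /2, pi,sqrt( 13),  sqrt( 14),  sqrt(14), sqrt(17), 3*sqrt( 2 ), 5,9,  9.98]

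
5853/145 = 5853/145 = 40.37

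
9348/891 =10+146/297 = 10.49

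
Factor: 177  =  3^1*59^1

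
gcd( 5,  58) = 1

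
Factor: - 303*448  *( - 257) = 34886208 = 2^6*3^1*7^1*101^1 * 257^1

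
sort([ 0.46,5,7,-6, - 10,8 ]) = [  -  10, - 6, 0.46, 5,7, 8]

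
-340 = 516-856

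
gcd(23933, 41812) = 1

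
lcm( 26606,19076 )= 1011028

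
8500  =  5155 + 3345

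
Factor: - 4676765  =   - 5^1*935353^1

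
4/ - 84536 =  - 1+21133/21134=   -  0.00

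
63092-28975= 34117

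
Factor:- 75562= - 2^1*37781^1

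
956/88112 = 239/22028 = 0.01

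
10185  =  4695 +5490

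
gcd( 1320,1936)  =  88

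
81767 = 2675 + 79092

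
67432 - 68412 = -980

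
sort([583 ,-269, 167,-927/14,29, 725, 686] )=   [  -  269, - 927/14,29,167,  583,686,725]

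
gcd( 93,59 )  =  1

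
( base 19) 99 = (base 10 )180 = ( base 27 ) 6I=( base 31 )5P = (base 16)B4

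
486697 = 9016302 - 8529605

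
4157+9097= 13254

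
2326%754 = 64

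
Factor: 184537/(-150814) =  - 2^( - 1 ) * 109^1*1693^1*75407^ (-1 )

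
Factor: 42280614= 2^1*3^2*1091^1*2153^1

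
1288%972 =316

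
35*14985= 524475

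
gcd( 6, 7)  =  1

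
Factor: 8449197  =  3^1*2816399^1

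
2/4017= 2/4017 = 0.00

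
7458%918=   114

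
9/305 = 9/305 =0.03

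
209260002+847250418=1056510420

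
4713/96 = 1571/32  =  49.09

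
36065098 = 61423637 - 25358539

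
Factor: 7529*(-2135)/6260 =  - 3214883/1252  =  -  2^ ( - 2) * 7^1 * 61^1*313^(-1 )*7529^1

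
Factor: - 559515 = -3^1*5^1*11^1 *3391^1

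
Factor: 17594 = 2^1*19^1*463^1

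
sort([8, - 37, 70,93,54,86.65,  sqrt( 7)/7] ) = [ - 37, sqrt( 7) /7,8, 54, 70, 86.65, 93] 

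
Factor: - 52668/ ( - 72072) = 2^( - 1 ) * 13^(  -  1)*19^1 = 19/26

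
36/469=36/469 = 0.08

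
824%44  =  32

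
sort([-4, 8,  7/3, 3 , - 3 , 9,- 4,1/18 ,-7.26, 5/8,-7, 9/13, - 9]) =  [ - 9,-7.26,-7 , - 4,-4, - 3,1/18, 5/8, 9/13, 7/3, 3, 8, 9]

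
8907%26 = 15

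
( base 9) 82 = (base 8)112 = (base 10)74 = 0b1001010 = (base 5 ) 244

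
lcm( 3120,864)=56160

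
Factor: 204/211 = 2^2* 3^1*17^1 * 211^( - 1)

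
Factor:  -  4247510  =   - 2^1 * 5^1 * 269^1 * 1579^1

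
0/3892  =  0 = 0.00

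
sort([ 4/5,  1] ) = [4/5, 1] 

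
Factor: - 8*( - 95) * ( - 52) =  - 2^5*5^1*13^1*19^1 = - 39520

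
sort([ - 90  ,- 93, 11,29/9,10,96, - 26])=[ - 93, - 90, - 26,29/9,10,11,  96]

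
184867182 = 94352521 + 90514661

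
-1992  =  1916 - 3908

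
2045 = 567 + 1478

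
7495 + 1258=8753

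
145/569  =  145/569 =0.25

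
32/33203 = 32/33203 =0.00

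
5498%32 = 26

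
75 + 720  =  795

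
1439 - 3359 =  - 1920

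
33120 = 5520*6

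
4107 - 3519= 588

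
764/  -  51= - 15 + 1/51 = -14.98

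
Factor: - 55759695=-3^1*5^1*3717313^1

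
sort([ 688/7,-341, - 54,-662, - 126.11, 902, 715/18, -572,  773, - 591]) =[ - 662, - 591,-572,-341, - 126.11, - 54,715/18,688/7 , 773, 902 ] 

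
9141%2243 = 169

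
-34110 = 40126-74236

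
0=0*45941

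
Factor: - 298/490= -149/245 = - 5^( - 1)*7^(-2)*149^1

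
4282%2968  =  1314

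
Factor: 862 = 2^1*431^1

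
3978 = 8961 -4983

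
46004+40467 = 86471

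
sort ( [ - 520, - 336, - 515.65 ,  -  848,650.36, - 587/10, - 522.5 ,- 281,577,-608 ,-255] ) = [ - 848,-608, - 522.5, - 520, - 515.65, - 336, - 281, - 255, - 587/10,577, 650.36]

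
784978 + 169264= 954242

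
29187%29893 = 29187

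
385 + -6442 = - 6057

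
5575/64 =87  +  7/64 =87.11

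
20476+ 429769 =450245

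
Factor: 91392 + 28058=119450 = 2^1*5^2*2389^1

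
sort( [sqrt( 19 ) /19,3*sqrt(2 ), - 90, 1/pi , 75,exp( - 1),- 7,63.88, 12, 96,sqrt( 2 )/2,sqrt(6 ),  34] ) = [ - 90,  -  7,sqrt( 19) /19,  1/pi, exp( - 1),sqrt(2)/2,sqrt(6 ),3 * sqrt(2),  12,34, 63.88,75, 96]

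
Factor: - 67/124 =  - 2^(-2) *31^(- 1)*67^1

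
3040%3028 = 12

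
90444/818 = 45222/409 = 110.57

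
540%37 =22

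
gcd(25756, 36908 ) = 4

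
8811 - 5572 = 3239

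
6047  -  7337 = -1290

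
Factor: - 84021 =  - 3^1*7^1*4001^1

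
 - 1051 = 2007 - 3058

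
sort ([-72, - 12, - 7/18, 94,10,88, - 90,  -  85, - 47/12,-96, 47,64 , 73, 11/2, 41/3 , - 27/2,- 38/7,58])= [ - 96,  -  90, - 85,-72,  -  27/2, - 12 , - 38/7,  -  47/12, - 7/18,11/2, 10 , 41/3, 47,58,64, 73,88, 94 ]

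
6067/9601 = 6067/9601 = 0.63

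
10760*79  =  850040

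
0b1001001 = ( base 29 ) 2f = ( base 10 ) 73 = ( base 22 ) 37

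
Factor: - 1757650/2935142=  - 878825/1467571 = - 5^2*7^(  -  1) * 31^ ( - 1)*6763^ ( - 1) * 35153^1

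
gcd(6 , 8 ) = 2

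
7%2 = 1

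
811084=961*844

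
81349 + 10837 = 92186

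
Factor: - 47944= - 2^3*13^1 * 461^1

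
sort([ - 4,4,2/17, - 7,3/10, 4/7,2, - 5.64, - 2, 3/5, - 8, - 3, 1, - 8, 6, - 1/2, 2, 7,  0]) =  [ - 8, - 8, - 7, - 5.64, - 4,-3, - 2,  -  1/2,0,2/17, 3/10,4/7,3/5 , 1,2,  2 , 4,6,7 ] 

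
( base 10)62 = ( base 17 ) 3B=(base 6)142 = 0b111110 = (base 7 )116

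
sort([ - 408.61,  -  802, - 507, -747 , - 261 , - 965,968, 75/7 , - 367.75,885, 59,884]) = [ - 965,  -  802,-747, - 507, - 408.61 ,-367.75, - 261 , 75/7,59,884,  885 , 968]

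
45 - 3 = 42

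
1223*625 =764375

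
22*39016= 858352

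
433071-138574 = 294497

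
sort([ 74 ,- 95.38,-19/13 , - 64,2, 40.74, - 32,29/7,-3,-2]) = [ - 95.38,- 64,-32,-3, - 2,  -  19/13,2, 29/7, 40.74,74 ]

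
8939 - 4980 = 3959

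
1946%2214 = 1946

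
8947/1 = 8947 = 8947.00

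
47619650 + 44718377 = 92338027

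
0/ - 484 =0/1  =  - 0.00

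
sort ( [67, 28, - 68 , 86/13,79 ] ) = [-68, 86/13,28, 67,79] 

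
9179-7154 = 2025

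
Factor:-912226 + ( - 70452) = -982678 = - 2^1 * 491339^1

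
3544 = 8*443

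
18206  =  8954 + 9252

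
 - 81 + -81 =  -162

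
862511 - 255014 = 607497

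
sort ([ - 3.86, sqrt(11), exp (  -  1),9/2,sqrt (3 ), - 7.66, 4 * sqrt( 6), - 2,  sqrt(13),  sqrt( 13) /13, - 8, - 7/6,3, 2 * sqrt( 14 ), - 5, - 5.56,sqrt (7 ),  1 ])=[ - 8, - 7.66, - 5.56,- 5,-3.86, - 2, - 7/6,sqrt(13)/13, exp ( - 1 ), 1, sqrt( 3), sqrt(7),3, sqrt( 11 ), sqrt( 13),9/2,2*sqrt( 14 ), 4*sqrt( 6)] 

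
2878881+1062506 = 3941387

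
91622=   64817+26805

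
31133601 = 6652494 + 24481107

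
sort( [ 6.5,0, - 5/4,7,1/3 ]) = [ - 5/4,0,1/3,6.5, 7]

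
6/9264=1/1544 = 0.00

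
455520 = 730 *624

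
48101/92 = 48101/92 = 522.84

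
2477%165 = 2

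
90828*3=272484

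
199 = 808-609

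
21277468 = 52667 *404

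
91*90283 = 8215753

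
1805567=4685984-2880417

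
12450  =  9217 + 3233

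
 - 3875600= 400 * ( - 9689 ) 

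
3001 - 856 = 2145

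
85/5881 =85/5881 = 0.01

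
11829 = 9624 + 2205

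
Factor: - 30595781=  - 37^2*22349^1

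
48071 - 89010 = -40939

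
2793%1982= 811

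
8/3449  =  8/3449 = 0.00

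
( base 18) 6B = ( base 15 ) 7E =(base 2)1110111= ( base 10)119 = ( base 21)5e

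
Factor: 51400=2^3 * 5^2*257^1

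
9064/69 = 131 + 25/69 = 131.36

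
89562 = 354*253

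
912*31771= 28975152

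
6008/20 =300 + 2/5 = 300.40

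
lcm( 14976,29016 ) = 464256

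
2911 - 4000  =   - 1089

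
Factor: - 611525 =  - 5^2*61^1 * 401^1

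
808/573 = 808/573 = 1.41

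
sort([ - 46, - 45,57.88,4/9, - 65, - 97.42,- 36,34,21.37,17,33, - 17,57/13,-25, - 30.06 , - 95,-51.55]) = [ - 97.42, - 95, - 65,- 51.55, - 46, - 45,-36, - 30.06, - 25, - 17,  4/9,57/13, 17, 21.37, 33,34,  57.88 ]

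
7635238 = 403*18946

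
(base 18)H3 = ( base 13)1AA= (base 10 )309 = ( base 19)G5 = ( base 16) 135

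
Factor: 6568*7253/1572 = 11909426/393 = 2^1*3^( - 1 )*131^(  -  1 )*821^1  *7253^1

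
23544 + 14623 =38167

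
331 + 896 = 1227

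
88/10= 8 + 4/5  =  8.80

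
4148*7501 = 31114148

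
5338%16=10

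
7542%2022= 1476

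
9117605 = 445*20489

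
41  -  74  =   - 33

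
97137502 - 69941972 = 27195530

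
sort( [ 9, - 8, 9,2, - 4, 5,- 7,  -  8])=[ - 8, - 8, - 7, - 4, 2, 5,9, 9 ]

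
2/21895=2/21895=0.00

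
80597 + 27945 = 108542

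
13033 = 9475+3558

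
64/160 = 2/5 = 0.40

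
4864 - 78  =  4786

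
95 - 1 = 94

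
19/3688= 19/3688=0.01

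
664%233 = 198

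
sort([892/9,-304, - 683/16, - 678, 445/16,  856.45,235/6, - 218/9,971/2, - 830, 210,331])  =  [- 830,  -  678, - 304, - 683/16,-218/9, 445/16,235/6, 892/9, 210, 331, 971/2, 856.45]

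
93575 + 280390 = 373965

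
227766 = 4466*51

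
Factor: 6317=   6317^1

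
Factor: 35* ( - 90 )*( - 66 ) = 2^2*3^3*5^2 *7^1*11^1 = 207900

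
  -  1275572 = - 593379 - 682193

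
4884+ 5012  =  9896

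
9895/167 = 9895/167 = 59.25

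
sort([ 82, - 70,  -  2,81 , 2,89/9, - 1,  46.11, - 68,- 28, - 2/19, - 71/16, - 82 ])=[ - 82, - 70, - 68,-28,- 71/16, - 2, - 1, - 2/19,  2,89/9,46.11, 81,82]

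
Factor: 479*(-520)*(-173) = 2^3*5^1*13^1*173^1* 479^1 = 43090840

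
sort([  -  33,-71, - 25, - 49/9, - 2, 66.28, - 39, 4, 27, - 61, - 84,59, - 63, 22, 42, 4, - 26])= [ - 84, - 71, - 63, - 61, - 39, - 33,-26, - 25,-49/9 ,-2,  4 , 4, 22, 27, 42, 59, 66.28] 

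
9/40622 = 9/40622 = 0.00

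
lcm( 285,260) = 14820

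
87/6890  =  87/6890 = 0.01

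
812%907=812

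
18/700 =9/350 = 0.03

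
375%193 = 182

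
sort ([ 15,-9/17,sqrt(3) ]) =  [ - 9/17,sqrt( 3),15] 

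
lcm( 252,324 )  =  2268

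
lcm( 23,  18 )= 414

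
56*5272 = 295232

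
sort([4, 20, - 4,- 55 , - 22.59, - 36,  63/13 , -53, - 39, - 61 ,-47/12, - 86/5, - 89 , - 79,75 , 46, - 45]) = [ - 89, - 79, - 61,-55, - 53, - 45, - 39, - 36, - 22.59, - 86/5,  -  4, - 47/12,4, 63/13 , 20,46 , 75]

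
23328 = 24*972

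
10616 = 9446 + 1170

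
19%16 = 3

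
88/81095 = 88/81095 = 0.00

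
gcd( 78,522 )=6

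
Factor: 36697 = 36697^1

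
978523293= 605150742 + 373372551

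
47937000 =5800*8265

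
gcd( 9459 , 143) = 1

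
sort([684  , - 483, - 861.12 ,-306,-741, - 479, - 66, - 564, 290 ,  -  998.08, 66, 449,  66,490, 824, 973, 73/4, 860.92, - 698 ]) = [ - 998.08,  -  861.12,  -  741,- 698 , - 564, - 483 ,-479,-306, - 66, 73/4,  66, 66, 290 , 449  ,  490, 684,824, 860.92, 973]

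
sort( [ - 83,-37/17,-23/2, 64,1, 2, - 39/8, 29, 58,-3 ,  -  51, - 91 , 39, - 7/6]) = [ - 91, - 83, - 51,-23/2, - 39/8, - 3,  -  37/17, - 7/6, 1, 2, 29, 39, 58, 64]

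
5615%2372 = 871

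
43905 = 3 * 14635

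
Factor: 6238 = 2^1*3119^1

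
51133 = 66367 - 15234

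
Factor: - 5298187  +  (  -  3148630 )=-1289^1*6553^1 = - 8446817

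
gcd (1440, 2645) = 5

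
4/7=4/7= 0.57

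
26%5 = 1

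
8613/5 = 8613/5 = 1722.60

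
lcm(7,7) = 7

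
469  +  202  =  671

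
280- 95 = 185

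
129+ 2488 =2617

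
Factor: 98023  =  83^1*1181^1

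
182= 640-458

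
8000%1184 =896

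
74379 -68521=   5858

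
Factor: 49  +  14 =3^2 * 7^1 = 63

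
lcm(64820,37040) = 259280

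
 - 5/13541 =- 5/13541 = - 0.00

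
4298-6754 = - 2456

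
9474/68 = 4737/34 = 139.32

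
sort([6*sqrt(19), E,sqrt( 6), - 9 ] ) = [ - 9, sqrt( 6),E,6 * sqrt(19 )] 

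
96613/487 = 198+ 187/487=198.38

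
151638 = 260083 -108445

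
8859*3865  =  34240035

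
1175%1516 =1175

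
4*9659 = 38636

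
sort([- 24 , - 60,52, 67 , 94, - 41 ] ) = [ - 60, - 41, - 24, 52,67,94]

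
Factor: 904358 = 2^1*7^1*13^1*4969^1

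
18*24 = 432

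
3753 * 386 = 1448658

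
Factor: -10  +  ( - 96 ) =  - 2^1*53^1 = - 106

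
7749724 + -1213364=6536360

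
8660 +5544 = 14204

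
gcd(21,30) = 3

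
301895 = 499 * 605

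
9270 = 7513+1757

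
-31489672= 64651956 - 96141628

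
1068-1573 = -505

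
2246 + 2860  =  5106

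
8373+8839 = 17212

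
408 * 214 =87312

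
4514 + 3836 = 8350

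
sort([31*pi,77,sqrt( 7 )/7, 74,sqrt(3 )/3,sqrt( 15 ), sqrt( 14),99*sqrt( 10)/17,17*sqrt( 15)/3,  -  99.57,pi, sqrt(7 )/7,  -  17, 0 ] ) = [ - 99.57, -17, 0,sqrt( 7 ) /7, sqrt (7 )/7, sqrt(  3 )/3,pi,sqrt ( 14),sqrt(15 ),99*sqrt(10 )/17,17*sqrt( 15)/3, 74, 77,31*pi]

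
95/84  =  95/84 = 1.13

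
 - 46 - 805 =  - 851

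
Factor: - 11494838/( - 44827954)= 5747419/22413977 = 19^( - 1) * 937^( - 1)*1259^(-1)*5747419^1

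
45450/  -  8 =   -  22725/4 = - 5681.25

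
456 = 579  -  123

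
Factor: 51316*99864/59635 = 5124621024/59635 =2^5*3^2*5^( - 1)* 19^1 * 73^1 * 11927^( - 1)*12829^1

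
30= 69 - 39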